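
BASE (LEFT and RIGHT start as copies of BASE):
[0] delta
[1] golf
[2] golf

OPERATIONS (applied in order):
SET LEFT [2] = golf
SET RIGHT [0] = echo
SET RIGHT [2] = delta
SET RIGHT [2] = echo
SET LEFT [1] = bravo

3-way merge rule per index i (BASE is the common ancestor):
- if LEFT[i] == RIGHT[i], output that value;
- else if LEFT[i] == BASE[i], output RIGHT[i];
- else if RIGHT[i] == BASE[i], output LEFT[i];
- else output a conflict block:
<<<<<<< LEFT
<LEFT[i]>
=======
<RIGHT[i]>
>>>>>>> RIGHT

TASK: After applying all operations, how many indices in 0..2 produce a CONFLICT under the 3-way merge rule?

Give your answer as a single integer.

Final LEFT:  [delta, bravo, golf]
Final RIGHT: [echo, golf, echo]
i=0: L=delta=BASE, R=echo -> take RIGHT -> echo
i=1: L=bravo, R=golf=BASE -> take LEFT -> bravo
i=2: L=golf=BASE, R=echo -> take RIGHT -> echo
Conflict count: 0

Answer: 0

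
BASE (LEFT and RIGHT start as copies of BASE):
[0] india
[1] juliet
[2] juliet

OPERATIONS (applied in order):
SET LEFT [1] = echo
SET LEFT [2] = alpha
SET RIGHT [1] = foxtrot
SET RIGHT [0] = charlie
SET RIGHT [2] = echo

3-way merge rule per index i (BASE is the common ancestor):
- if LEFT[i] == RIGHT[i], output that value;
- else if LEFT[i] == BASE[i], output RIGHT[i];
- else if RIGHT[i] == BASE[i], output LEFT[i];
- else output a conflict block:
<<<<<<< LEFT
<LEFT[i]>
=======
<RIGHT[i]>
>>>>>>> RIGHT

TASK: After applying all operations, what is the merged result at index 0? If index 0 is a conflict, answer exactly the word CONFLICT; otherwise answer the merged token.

Answer: charlie

Derivation:
Final LEFT:  [india, echo, alpha]
Final RIGHT: [charlie, foxtrot, echo]
i=0: L=india=BASE, R=charlie -> take RIGHT -> charlie
i=1: BASE=juliet L=echo R=foxtrot all differ -> CONFLICT
i=2: BASE=juliet L=alpha R=echo all differ -> CONFLICT
Index 0 -> charlie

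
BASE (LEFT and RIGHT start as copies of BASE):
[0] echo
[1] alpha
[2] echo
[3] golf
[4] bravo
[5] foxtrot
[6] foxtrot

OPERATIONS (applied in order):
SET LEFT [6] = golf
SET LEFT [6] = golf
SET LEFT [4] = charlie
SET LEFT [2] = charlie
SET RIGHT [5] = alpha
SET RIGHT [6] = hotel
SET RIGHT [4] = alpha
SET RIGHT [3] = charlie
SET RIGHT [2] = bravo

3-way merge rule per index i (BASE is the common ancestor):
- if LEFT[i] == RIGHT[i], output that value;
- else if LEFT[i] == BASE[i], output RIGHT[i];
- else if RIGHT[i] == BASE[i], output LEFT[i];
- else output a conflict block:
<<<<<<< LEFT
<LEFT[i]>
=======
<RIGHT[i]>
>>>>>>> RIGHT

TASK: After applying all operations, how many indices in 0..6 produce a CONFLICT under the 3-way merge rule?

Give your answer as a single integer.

Answer: 3

Derivation:
Final LEFT:  [echo, alpha, charlie, golf, charlie, foxtrot, golf]
Final RIGHT: [echo, alpha, bravo, charlie, alpha, alpha, hotel]
i=0: L=echo R=echo -> agree -> echo
i=1: L=alpha R=alpha -> agree -> alpha
i=2: BASE=echo L=charlie R=bravo all differ -> CONFLICT
i=3: L=golf=BASE, R=charlie -> take RIGHT -> charlie
i=4: BASE=bravo L=charlie R=alpha all differ -> CONFLICT
i=5: L=foxtrot=BASE, R=alpha -> take RIGHT -> alpha
i=6: BASE=foxtrot L=golf R=hotel all differ -> CONFLICT
Conflict count: 3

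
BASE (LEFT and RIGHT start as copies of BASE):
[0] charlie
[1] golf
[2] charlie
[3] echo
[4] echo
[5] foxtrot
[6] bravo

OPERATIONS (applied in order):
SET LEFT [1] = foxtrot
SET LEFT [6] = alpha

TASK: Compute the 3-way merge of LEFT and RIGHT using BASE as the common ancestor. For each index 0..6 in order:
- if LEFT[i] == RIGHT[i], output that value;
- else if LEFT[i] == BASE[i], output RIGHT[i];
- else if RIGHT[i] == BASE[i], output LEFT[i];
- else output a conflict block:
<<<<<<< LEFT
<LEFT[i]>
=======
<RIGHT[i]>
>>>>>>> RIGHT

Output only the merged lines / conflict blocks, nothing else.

Answer: charlie
foxtrot
charlie
echo
echo
foxtrot
alpha

Derivation:
Final LEFT:  [charlie, foxtrot, charlie, echo, echo, foxtrot, alpha]
Final RIGHT: [charlie, golf, charlie, echo, echo, foxtrot, bravo]
i=0: L=charlie R=charlie -> agree -> charlie
i=1: L=foxtrot, R=golf=BASE -> take LEFT -> foxtrot
i=2: L=charlie R=charlie -> agree -> charlie
i=3: L=echo R=echo -> agree -> echo
i=4: L=echo R=echo -> agree -> echo
i=5: L=foxtrot R=foxtrot -> agree -> foxtrot
i=6: L=alpha, R=bravo=BASE -> take LEFT -> alpha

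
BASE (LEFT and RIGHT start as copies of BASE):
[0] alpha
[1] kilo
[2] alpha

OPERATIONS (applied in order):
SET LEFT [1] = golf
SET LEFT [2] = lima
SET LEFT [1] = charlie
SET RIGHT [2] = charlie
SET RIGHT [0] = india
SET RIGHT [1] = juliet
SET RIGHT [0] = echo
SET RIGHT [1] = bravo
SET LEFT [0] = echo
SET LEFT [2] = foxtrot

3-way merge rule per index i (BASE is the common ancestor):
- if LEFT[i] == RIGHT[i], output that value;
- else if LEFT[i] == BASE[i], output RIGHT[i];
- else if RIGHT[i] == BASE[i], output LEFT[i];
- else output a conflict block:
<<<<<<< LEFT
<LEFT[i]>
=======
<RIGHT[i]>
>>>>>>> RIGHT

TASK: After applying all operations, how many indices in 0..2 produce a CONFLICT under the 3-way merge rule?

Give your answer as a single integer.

Final LEFT:  [echo, charlie, foxtrot]
Final RIGHT: [echo, bravo, charlie]
i=0: L=echo R=echo -> agree -> echo
i=1: BASE=kilo L=charlie R=bravo all differ -> CONFLICT
i=2: BASE=alpha L=foxtrot R=charlie all differ -> CONFLICT
Conflict count: 2

Answer: 2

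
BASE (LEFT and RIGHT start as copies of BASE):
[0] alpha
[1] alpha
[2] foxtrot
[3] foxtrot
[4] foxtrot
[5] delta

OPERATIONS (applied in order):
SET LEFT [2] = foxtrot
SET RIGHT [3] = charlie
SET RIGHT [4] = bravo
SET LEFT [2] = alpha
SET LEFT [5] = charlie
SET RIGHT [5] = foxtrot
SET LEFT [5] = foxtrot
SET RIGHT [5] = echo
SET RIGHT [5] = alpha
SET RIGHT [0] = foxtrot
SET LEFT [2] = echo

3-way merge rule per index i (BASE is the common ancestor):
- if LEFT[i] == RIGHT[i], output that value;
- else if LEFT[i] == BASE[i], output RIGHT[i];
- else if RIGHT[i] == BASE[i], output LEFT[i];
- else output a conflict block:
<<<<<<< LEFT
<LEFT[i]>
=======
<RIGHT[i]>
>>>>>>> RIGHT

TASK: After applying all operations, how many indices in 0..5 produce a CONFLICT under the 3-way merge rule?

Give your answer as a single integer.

Answer: 1

Derivation:
Final LEFT:  [alpha, alpha, echo, foxtrot, foxtrot, foxtrot]
Final RIGHT: [foxtrot, alpha, foxtrot, charlie, bravo, alpha]
i=0: L=alpha=BASE, R=foxtrot -> take RIGHT -> foxtrot
i=1: L=alpha R=alpha -> agree -> alpha
i=2: L=echo, R=foxtrot=BASE -> take LEFT -> echo
i=3: L=foxtrot=BASE, R=charlie -> take RIGHT -> charlie
i=4: L=foxtrot=BASE, R=bravo -> take RIGHT -> bravo
i=5: BASE=delta L=foxtrot R=alpha all differ -> CONFLICT
Conflict count: 1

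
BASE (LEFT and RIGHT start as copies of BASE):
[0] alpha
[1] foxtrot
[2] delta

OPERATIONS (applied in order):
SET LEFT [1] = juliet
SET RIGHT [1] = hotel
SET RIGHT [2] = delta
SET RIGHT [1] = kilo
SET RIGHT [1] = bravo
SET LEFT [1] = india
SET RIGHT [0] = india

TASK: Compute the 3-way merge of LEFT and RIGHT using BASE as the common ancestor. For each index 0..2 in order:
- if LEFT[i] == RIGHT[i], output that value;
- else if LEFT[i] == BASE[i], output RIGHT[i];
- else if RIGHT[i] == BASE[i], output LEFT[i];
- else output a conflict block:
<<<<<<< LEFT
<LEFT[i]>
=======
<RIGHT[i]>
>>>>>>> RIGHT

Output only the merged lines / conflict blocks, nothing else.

Final LEFT:  [alpha, india, delta]
Final RIGHT: [india, bravo, delta]
i=0: L=alpha=BASE, R=india -> take RIGHT -> india
i=1: BASE=foxtrot L=india R=bravo all differ -> CONFLICT
i=2: L=delta R=delta -> agree -> delta

Answer: india
<<<<<<< LEFT
india
=======
bravo
>>>>>>> RIGHT
delta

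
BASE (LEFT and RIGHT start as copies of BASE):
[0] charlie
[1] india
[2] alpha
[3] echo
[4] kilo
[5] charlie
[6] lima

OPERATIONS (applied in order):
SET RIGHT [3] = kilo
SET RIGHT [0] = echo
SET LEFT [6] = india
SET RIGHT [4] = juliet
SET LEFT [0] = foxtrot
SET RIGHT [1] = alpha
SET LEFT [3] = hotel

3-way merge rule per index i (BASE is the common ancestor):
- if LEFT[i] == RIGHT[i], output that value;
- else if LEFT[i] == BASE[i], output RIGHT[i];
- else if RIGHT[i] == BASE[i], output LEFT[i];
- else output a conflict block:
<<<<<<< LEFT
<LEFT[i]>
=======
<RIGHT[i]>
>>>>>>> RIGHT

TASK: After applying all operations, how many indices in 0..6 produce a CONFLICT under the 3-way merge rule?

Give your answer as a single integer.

Answer: 2

Derivation:
Final LEFT:  [foxtrot, india, alpha, hotel, kilo, charlie, india]
Final RIGHT: [echo, alpha, alpha, kilo, juliet, charlie, lima]
i=0: BASE=charlie L=foxtrot R=echo all differ -> CONFLICT
i=1: L=india=BASE, R=alpha -> take RIGHT -> alpha
i=2: L=alpha R=alpha -> agree -> alpha
i=3: BASE=echo L=hotel R=kilo all differ -> CONFLICT
i=4: L=kilo=BASE, R=juliet -> take RIGHT -> juliet
i=5: L=charlie R=charlie -> agree -> charlie
i=6: L=india, R=lima=BASE -> take LEFT -> india
Conflict count: 2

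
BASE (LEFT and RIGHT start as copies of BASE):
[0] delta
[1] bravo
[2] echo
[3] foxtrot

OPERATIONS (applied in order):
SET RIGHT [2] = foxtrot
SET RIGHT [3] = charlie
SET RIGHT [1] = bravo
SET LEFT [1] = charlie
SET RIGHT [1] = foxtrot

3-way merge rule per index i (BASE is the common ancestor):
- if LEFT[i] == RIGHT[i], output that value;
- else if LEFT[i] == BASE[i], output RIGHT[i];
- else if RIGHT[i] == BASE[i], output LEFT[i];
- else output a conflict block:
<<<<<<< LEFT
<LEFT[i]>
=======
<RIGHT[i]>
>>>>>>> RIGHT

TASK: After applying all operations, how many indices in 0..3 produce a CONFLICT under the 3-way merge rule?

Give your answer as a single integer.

Answer: 1

Derivation:
Final LEFT:  [delta, charlie, echo, foxtrot]
Final RIGHT: [delta, foxtrot, foxtrot, charlie]
i=0: L=delta R=delta -> agree -> delta
i=1: BASE=bravo L=charlie R=foxtrot all differ -> CONFLICT
i=2: L=echo=BASE, R=foxtrot -> take RIGHT -> foxtrot
i=3: L=foxtrot=BASE, R=charlie -> take RIGHT -> charlie
Conflict count: 1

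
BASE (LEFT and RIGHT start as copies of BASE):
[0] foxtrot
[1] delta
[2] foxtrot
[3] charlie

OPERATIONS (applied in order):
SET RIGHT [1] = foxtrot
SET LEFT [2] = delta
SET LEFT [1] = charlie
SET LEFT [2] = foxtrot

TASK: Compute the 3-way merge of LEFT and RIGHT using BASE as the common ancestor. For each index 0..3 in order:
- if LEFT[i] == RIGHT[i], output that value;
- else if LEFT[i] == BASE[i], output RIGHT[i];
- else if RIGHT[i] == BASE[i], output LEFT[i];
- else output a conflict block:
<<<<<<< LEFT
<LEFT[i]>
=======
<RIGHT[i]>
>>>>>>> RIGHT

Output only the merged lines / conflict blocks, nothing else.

Answer: foxtrot
<<<<<<< LEFT
charlie
=======
foxtrot
>>>>>>> RIGHT
foxtrot
charlie

Derivation:
Final LEFT:  [foxtrot, charlie, foxtrot, charlie]
Final RIGHT: [foxtrot, foxtrot, foxtrot, charlie]
i=0: L=foxtrot R=foxtrot -> agree -> foxtrot
i=1: BASE=delta L=charlie R=foxtrot all differ -> CONFLICT
i=2: L=foxtrot R=foxtrot -> agree -> foxtrot
i=3: L=charlie R=charlie -> agree -> charlie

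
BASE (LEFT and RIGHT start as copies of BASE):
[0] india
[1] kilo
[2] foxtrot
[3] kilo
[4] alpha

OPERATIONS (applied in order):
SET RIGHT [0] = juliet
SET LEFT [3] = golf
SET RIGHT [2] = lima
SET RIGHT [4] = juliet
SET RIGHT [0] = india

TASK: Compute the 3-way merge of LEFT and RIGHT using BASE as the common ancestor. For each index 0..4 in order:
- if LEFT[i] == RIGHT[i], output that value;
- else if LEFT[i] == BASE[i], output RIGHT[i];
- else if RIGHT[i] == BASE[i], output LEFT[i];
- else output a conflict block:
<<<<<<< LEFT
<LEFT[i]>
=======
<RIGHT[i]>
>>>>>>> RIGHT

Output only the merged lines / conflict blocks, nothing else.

Final LEFT:  [india, kilo, foxtrot, golf, alpha]
Final RIGHT: [india, kilo, lima, kilo, juliet]
i=0: L=india R=india -> agree -> india
i=1: L=kilo R=kilo -> agree -> kilo
i=2: L=foxtrot=BASE, R=lima -> take RIGHT -> lima
i=3: L=golf, R=kilo=BASE -> take LEFT -> golf
i=4: L=alpha=BASE, R=juliet -> take RIGHT -> juliet

Answer: india
kilo
lima
golf
juliet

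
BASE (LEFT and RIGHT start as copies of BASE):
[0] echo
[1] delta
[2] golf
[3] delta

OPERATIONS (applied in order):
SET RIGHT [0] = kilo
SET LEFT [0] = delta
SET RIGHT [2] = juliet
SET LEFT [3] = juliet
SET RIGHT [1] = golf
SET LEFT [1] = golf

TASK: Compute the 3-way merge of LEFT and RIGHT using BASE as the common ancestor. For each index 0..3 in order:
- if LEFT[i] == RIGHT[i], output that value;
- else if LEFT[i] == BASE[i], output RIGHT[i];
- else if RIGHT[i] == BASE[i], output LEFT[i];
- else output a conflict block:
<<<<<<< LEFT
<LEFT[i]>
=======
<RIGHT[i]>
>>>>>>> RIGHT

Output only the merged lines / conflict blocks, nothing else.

Answer: <<<<<<< LEFT
delta
=======
kilo
>>>>>>> RIGHT
golf
juliet
juliet

Derivation:
Final LEFT:  [delta, golf, golf, juliet]
Final RIGHT: [kilo, golf, juliet, delta]
i=0: BASE=echo L=delta R=kilo all differ -> CONFLICT
i=1: L=golf R=golf -> agree -> golf
i=2: L=golf=BASE, R=juliet -> take RIGHT -> juliet
i=3: L=juliet, R=delta=BASE -> take LEFT -> juliet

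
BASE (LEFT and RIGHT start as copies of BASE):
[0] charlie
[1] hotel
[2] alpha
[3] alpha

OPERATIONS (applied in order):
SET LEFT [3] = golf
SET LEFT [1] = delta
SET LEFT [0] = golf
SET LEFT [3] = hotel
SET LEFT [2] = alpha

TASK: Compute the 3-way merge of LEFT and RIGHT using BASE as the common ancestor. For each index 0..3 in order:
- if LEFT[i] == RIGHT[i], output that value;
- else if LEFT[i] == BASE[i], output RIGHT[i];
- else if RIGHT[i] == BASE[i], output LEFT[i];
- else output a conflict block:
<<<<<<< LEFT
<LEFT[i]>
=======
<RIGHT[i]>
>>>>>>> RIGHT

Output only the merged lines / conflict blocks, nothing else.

Answer: golf
delta
alpha
hotel

Derivation:
Final LEFT:  [golf, delta, alpha, hotel]
Final RIGHT: [charlie, hotel, alpha, alpha]
i=0: L=golf, R=charlie=BASE -> take LEFT -> golf
i=1: L=delta, R=hotel=BASE -> take LEFT -> delta
i=2: L=alpha R=alpha -> agree -> alpha
i=3: L=hotel, R=alpha=BASE -> take LEFT -> hotel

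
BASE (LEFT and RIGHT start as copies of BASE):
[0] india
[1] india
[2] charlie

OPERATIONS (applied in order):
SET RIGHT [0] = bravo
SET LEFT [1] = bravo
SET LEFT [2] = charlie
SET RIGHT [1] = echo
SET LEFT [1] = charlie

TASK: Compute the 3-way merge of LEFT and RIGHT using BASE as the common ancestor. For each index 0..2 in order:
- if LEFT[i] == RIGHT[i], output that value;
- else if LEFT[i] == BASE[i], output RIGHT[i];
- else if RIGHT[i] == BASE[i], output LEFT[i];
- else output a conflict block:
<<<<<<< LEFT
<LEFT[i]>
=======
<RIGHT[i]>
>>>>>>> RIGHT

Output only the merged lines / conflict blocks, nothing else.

Final LEFT:  [india, charlie, charlie]
Final RIGHT: [bravo, echo, charlie]
i=0: L=india=BASE, R=bravo -> take RIGHT -> bravo
i=1: BASE=india L=charlie R=echo all differ -> CONFLICT
i=2: L=charlie R=charlie -> agree -> charlie

Answer: bravo
<<<<<<< LEFT
charlie
=======
echo
>>>>>>> RIGHT
charlie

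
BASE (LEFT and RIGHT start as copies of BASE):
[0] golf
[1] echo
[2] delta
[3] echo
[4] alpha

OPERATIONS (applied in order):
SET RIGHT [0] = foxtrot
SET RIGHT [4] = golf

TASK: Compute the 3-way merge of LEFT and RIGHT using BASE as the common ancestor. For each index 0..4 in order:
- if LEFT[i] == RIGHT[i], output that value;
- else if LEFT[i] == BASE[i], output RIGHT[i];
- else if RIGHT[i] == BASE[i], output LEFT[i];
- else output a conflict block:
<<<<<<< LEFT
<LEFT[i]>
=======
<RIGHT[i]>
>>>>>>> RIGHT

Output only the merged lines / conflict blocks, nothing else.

Answer: foxtrot
echo
delta
echo
golf

Derivation:
Final LEFT:  [golf, echo, delta, echo, alpha]
Final RIGHT: [foxtrot, echo, delta, echo, golf]
i=0: L=golf=BASE, R=foxtrot -> take RIGHT -> foxtrot
i=1: L=echo R=echo -> agree -> echo
i=2: L=delta R=delta -> agree -> delta
i=3: L=echo R=echo -> agree -> echo
i=4: L=alpha=BASE, R=golf -> take RIGHT -> golf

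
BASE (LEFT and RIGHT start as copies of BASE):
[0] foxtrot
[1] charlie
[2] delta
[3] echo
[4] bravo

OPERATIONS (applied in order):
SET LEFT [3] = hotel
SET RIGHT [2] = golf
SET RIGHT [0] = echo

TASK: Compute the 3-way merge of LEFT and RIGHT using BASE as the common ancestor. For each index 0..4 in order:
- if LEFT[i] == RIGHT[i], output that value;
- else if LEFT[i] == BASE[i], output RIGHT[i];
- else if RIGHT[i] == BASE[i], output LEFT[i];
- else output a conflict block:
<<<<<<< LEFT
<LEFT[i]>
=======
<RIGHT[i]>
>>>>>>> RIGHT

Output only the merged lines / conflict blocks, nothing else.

Answer: echo
charlie
golf
hotel
bravo

Derivation:
Final LEFT:  [foxtrot, charlie, delta, hotel, bravo]
Final RIGHT: [echo, charlie, golf, echo, bravo]
i=0: L=foxtrot=BASE, R=echo -> take RIGHT -> echo
i=1: L=charlie R=charlie -> agree -> charlie
i=2: L=delta=BASE, R=golf -> take RIGHT -> golf
i=3: L=hotel, R=echo=BASE -> take LEFT -> hotel
i=4: L=bravo R=bravo -> agree -> bravo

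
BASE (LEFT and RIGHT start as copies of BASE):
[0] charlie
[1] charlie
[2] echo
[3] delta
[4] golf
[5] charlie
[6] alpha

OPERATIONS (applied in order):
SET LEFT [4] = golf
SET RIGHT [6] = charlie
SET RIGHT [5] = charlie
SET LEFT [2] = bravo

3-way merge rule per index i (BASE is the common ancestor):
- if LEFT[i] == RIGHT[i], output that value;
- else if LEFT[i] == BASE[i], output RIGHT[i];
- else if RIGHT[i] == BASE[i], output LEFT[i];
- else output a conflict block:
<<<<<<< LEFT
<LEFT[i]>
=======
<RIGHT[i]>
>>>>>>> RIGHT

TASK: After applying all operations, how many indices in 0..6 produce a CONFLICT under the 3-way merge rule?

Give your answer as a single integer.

Answer: 0

Derivation:
Final LEFT:  [charlie, charlie, bravo, delta, golf, charlie, alpha]
Final RIGHT: [charlie, charlie, echo, delta, golf, charlie, charlie]
i=0: L=charlie R=charlie -> agree -> charlie
i=1: L=charlie R=charlie -> agree -> charlie
i=2: L=bravo, R=echo=BASE -> take LEFT -> bravo
i=3: L=delta R=delta -> agree -> delta
i=4: L=golf R=golf -> agree -> golf
i=5: L=charlie R=charlie -> agree -> charlie
i=6: L=alpha=BASE, R=charlie -> take RIGHT -> charlie
Conflict count: 0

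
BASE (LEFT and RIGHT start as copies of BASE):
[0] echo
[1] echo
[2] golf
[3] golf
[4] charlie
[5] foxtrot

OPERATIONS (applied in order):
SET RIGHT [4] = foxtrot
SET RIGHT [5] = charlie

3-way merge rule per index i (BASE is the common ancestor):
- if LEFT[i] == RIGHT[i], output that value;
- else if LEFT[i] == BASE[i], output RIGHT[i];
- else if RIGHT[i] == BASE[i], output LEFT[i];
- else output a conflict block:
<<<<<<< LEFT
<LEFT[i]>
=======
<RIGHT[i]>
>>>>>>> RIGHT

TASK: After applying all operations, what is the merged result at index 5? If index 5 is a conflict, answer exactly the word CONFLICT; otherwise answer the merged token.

Final LEFT:  [echo, echo, golf, golf, charlie, foxtrot]
Final RIGHT: [echo, echo, golf, golf, foxtrot, charlie]
i=0: L=echo R=echo -> agree -> echo
i=1: L=echo R=echo -> agree -> echo
i=2: L=golf R=golf -> agree -> golf
i=3: L=golf R=golf -> agree -> golf
i=4: L=charlie=BASE, R=foxtrot -> take RIGHT -> foxtrot
i=5: L=foxtrot=BASE, R=charlie -> take RIGHT -> charlie
Index 5 -> charlie

Answer: charlie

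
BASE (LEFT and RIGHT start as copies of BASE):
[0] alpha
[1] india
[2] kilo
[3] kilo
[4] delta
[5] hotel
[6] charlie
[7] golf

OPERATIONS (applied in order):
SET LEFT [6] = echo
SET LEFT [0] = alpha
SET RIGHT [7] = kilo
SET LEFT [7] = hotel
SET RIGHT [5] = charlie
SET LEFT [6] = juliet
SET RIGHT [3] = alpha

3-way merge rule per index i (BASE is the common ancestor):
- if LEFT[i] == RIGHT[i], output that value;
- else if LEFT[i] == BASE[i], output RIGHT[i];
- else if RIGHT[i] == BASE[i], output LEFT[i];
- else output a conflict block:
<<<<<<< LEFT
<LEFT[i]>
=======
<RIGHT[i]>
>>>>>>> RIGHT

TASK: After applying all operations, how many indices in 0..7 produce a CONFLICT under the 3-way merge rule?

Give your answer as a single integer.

Final LEFT:  [alpha, india, kilo, kilo, delta, hotel, juliet, hotel]
Final RIGHT: [alpha, india, kilo, alpha, delta, charlie, charlie, kilo]
i=0: L=alpha R=alpha -> agree -> alpha
i=1: L=india R=india -> agree -> india
i=2: L=kilo R=kilo -> agree -> kilo
i=3: L=kilo=BASE, R=alpha -> take RIGHT -> alpha
i=4: L=delta R=delta -> agree -> delta
i=5: L=hotel=BASE, R=charlie -> take RIGHT -> charlie
i=6: L=juliet, R=charlie=BASE -> take LEFT -> juliet
i=7: BASE=golf L=hotel R=kilo all differ -> CONFLICT
Conflict count: 1

Answer: 1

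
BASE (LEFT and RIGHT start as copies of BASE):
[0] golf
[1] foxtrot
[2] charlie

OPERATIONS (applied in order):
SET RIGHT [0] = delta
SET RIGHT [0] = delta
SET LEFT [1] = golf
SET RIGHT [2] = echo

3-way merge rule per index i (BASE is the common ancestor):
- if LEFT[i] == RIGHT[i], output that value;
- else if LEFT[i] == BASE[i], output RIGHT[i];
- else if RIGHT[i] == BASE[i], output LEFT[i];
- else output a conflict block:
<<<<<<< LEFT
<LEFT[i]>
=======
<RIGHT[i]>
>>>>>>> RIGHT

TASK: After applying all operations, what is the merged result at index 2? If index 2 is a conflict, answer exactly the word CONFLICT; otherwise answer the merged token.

Final LEFT:  [golf, golf, charlie]
Final RIGHT: [delta, foxtrot, echo]
i=0: L=golf=BASE, R=delta -> take RIGHT -> delta
i=1: L=golf, R=foxtrot=BASE -> take LEFT -> golf
i=2: L=charlie=BASE, R=echo -> take RIGHT -> echo
Index 2 -> echo

Answer: echo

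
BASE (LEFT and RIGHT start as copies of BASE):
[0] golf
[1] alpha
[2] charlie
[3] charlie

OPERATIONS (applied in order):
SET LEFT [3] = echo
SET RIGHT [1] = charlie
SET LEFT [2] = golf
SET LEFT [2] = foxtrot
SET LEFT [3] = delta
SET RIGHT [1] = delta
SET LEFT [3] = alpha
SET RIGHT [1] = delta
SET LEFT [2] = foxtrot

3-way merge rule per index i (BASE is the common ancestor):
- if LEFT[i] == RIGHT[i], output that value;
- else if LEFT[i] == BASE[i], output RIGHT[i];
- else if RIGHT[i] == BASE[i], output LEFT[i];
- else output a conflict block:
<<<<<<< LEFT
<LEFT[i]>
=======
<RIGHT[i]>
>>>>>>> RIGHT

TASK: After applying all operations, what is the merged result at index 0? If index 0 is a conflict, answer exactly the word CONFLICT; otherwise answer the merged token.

Answer: golf

Derivation:
Final LEFT:  [golf, alpha, foxtrot, alpha]
Final RIGHT: [golf, delta, charlie, charlie]
i=0: L=golf R=golf -> agree -> golf
i=1: L=alpha=BASE, R=delta -> take RIGHT -> delta
i=2: L=foxtrot, R=charlie=BASE -> take LEFT -> foxtrot
i=3: L=alpha, R=charlie=BASE -> take LEFT -> alpha
Index 0 -> golf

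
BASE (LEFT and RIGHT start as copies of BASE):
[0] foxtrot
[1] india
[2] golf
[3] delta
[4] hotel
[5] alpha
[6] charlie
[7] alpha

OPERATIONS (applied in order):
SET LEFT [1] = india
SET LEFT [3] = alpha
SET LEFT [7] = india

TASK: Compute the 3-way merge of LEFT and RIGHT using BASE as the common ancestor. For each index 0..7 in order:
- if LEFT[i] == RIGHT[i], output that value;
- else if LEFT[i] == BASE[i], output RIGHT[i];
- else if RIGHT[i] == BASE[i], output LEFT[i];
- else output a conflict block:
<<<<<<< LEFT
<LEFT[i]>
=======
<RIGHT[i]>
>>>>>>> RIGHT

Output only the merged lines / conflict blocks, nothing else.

Answer: foxtrot
india
golf
alpha
hotel
alpha
charlie
india

Derivation:
Final LEFT:  [foxtrot, india, golf, alpha, hotel, alpha, charlie, india]
Final RIGHT: [foxtrot, india, golf, delta, hotel, alpha, charlie, alpha]
i=0: L=foxtrot R=foxtrot -> agree -> foxtrot
i=1: L=india R=india -> agree -> india
i=2: L=golf R=golf -> agree -> golf
i=3: L=alpha, R=delta=BASE -> take LEFT -> alpha
i=4: L=hotel R=hotel -> agree -> hotel
i=5: L=alpha R=alpha -> agree -> alpha
i=6: L=charlie R=charlie -> agree -> charlie
i=7: L=india, R=alpha=BASE -> take LEFT -> india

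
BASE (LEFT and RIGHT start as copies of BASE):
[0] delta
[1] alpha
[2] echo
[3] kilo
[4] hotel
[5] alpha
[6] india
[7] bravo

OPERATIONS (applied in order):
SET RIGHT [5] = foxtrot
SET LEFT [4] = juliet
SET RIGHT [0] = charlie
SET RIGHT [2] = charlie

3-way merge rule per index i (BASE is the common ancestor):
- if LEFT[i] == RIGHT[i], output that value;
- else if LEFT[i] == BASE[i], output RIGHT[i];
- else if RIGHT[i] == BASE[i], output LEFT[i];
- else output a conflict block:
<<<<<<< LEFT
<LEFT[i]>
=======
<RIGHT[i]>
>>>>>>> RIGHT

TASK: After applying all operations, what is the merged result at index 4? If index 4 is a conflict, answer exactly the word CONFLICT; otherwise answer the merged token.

Answer: juliet

Derivation:
Final LEFT:  [delta, alpha, echo, kilo, juliet, alpha, india, bravo]
Final RIGHT: [charlie, alpha, charlie, kilo, hotel, foxtrot, india, bravo]
i=0: L=delta=BASE, R=charlie -> take RIGHT -> charlie
i=1: L=alpha R=alpha -> agree -> alpha
i=2: L=echo=BASE, R=charlie -> take RIGHT -> charlie
i=3: L=kilo R=kilo -> agree -> kilo
i=4: L=juliet, R=hotel=BASE -> take LEFT -> juliet
i=5: L=alpha=BASE, R=foxtrot -> take RIGHT -> foxtrot
i=6: L=india R=india -> agree -> india
i=7: L=bravo R=bravo -> agree -> bravo
Index 4 -> juliet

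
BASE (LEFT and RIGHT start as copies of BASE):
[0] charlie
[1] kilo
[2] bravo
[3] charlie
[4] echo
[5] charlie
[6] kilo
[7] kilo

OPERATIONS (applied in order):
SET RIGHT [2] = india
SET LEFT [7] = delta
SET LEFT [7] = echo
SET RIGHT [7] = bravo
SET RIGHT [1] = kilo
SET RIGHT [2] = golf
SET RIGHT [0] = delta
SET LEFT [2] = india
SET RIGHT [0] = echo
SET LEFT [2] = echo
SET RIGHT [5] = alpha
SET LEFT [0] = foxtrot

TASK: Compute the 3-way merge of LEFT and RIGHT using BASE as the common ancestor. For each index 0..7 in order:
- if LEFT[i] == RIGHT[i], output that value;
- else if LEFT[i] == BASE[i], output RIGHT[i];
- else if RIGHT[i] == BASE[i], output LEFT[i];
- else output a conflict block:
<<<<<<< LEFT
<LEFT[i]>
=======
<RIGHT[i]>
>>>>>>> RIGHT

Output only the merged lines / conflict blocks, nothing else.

Answer: <<<<<<< LEFT
foxtrot
=======
echo
>>>>>>> RIGHT
kilo
<<<<<<< LEFT
echo
=======
golf
>>>>>>> RIGHT
charlie
echo
alpha
kilo
<<<<<<< LEFT
echo
=======
bravo
>>>>>>> RIGHT

Derivation:
Final LEFT:  [foxtrot, kilo, echo, charlie, echo, charlie, kilo, echo]
Final RIGHT: [echo, kilo, golf, charlie, echo, alpha, kilo, bravo]
i=0: BASE=charlie L=foxtrot R=echo all differ -> CONFLICT
i=1: L=kilo R=kilo -> agree -> kilo
i=2: BASE=bravo L=echo R=golf all differ -> CONFLICT
i=3: L=charlie R=charlie -> agree -> charlie
i=4: L=echo R=echo -> agree -> echo
i=5: L=charlie=BASE, R=alpha -> take RIGHT -> alpha
i=6: L=kilo R=kilo -> agree -> kilo
i=7: BASE=kilo L=echo R=bravo all differ -> CONFLICT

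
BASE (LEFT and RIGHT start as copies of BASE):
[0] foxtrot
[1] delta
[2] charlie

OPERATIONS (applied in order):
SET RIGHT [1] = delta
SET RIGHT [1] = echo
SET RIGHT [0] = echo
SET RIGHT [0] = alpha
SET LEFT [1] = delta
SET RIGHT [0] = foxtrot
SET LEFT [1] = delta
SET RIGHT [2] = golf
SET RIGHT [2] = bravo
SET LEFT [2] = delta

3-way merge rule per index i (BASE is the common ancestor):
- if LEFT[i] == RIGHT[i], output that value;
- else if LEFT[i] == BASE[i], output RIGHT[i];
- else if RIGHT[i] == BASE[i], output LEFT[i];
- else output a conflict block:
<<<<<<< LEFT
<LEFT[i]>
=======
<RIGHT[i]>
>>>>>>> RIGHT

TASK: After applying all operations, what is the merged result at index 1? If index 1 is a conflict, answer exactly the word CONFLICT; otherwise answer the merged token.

Answer: echo

Derivation:
Final LEFT:  [foxtrot, delta, delta]
Final RIGHT: [foxtrot, echo, bravo]
i=0: L=foxtrot R=foxtrot -> agree -> foxtrot
i=1: L=delta=BASE, R=echo -> take RIGHT -> echo
i=2: BASE=charlie L=delta R=bravo all differ -> CONFLICT
Index 1 -> echo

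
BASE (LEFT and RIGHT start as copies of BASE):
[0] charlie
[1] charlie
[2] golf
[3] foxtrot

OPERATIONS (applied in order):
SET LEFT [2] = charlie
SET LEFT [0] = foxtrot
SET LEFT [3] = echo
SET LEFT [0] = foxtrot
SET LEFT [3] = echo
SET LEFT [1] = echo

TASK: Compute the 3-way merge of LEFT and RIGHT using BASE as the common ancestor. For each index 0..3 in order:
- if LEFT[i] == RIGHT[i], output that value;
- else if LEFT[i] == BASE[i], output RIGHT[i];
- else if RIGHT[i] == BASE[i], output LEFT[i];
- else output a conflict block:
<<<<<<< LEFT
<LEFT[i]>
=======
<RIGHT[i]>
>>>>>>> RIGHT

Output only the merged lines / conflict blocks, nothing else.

Answer: foxtrot
echo
charlie
echo

Derivation:
Final LEFT:  [foxtrot, echo, charlie, echo]
Final RIGHT: [charlie, charlie, golf, foxtrot]
i=0: L=foxtrot, R=charlie=BASE -> take LEFT -> foxtrot
i=1: L=echo, R=charlie=BASE -> take LEFT -> echo
i=2: L=charlie, R=golf=BASE -> take LEFT -> charlie
i=3: L=echo, R=foxtrot=BASE -> take LEFT -> echo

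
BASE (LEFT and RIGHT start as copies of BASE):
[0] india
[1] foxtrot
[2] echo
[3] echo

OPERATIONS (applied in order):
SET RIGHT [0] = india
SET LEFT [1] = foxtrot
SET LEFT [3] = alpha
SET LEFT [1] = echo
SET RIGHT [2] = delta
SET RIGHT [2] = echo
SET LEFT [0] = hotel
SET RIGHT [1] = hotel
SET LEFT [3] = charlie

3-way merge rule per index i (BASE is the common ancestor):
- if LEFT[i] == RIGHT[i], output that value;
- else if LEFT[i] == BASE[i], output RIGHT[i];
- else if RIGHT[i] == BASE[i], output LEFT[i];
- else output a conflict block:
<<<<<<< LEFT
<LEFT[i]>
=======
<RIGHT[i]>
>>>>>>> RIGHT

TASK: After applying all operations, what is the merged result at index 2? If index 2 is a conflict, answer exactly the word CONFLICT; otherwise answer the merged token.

Answer: echo

Derivation:
Final LEFT:  [hotel, echo, echo, charlie]
Final RIGHT: [india, hotel, echo, echo]
i=0: L=hotel, R=india=BASE -> take LEFT -> hotel
i=1: BASE=foxtrot L=echo R=hotel all differ -> CONFLICT
i=2: L=echo R=echo -> agree -> echo
i=3: L=charlie, R=echo=BASE -> take LEFT -> charlie
Index 2 -> echo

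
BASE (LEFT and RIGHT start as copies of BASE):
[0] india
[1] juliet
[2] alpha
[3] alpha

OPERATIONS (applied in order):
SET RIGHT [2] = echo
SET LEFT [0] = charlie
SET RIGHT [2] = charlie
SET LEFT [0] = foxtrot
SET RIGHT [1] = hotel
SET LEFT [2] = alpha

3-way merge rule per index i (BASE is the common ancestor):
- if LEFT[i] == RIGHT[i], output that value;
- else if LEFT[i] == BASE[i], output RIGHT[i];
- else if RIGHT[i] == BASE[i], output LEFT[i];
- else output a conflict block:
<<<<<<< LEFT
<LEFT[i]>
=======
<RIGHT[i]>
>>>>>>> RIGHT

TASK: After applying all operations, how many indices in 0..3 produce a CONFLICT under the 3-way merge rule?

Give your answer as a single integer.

Final LEFT:  [foxtrot, juliet, alpha, alpha]
Final RIGHT: [india, hotel, charlie, alpha]
i=0: L=foxtrot, R=india=BASE -> take LEFT -> foxtrot
i=1: L=juliet=BASE, R=hotel -> take RIGHT -> hotel
i=2: L=alpha=BASE, R=charlie -> take RIGHT -> charlie
i=3: L=alpha R=alpha -> agree -> alpha
Conflict count: 0

Answer: 0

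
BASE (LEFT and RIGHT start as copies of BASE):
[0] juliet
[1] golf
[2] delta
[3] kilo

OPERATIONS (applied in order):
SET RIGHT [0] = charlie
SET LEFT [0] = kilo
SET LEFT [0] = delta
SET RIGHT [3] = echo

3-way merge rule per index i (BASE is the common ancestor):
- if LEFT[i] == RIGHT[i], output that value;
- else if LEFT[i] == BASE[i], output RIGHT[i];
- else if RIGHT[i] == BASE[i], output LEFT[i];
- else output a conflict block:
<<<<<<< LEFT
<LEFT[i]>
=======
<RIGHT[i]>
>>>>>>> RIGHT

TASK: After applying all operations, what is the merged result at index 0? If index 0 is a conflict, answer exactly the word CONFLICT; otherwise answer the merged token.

Final LEFT:  [delta, golf, delta, kilo]
Final RIGHT: [charlie, golf, delta, echo]
i=0: BASE=juliet L=delta R=charlie all differ -> CONFLICT
i=1: L=golf R=golf -> agree -> golf
i=2: L=delta R=delta -> agree -> delta
i=3: L=kilo=BASE, R=echo -> take RIGHT -> echo
Index 0 -> CONFLICT

Answer: CONFLICT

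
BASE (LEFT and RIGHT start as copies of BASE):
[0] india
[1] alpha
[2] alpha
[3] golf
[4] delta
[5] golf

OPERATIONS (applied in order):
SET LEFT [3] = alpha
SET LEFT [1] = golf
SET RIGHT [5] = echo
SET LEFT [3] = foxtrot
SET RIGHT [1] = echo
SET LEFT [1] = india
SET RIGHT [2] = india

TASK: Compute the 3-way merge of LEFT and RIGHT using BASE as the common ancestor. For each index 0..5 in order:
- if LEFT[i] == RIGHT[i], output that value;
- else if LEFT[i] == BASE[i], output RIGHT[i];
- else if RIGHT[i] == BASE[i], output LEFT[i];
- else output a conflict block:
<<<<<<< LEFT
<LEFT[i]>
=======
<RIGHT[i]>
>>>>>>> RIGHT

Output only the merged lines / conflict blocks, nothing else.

Final LEFT:  [india, india, alpha, foxtrot, delta, golf]
Final RIGHT: [india, echo, india, golf, delta, echo]
i=0: L=india R=india -> agree -> india
i=1: BASE=alpha L=india R=echo all differ -> CONFLICT
i=2: L=alpha=BASE, R=india -> take RIGHT -> india
i=3: L=foxtrot, R=golf=BASE -> take LEFT -> foxtrot
i=4: L=delta R=delta -> agree -> delta
i=5: L=golf=BASE, R=echo -> take RIGHT -> echo

Answer: india
<<<<<<< LEFT
india
=======
echo
>>>>>>> RIGHT
india
foxtrot
delta
echo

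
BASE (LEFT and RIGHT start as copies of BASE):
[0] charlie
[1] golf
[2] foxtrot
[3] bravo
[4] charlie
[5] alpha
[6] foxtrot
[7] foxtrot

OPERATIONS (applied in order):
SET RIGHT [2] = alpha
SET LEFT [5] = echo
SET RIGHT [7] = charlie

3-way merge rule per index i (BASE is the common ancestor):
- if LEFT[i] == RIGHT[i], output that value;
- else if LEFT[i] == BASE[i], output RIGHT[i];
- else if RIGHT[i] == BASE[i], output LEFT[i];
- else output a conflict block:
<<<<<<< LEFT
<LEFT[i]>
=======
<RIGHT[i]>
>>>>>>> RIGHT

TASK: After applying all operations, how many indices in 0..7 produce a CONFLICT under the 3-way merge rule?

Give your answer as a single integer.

Final LEFT:  [charlie, golf, foxtrot, bravo, charlie, echo, foxtrot, foxtrot]
Final RIGHT: [charlie, golf, alpha, bravo, charlie, alpha, foxtrot, charlie]
i=0: L=charlie R=charlie -> agree -> charlie
i=1: L=golf R=golf -> agree -> golf
i=2: L=foxtrot=BASE, R=alpha -> take RIGHT -> alpha
i=3: L=bravo R=bravo -> agree -> bravo
i=4: L=charlie R=charlie -> agree -> charlie
i=5: L=echo, R=alpha=BASE -> take LEFT -> echo
i=6: L=foxtrot R=foxtrot -> agree -> foxtrot
i=7: L=foxtrot=BASE, R=charlie -> take RIGHT -> charlie
Conflict count: 0

Answer: 0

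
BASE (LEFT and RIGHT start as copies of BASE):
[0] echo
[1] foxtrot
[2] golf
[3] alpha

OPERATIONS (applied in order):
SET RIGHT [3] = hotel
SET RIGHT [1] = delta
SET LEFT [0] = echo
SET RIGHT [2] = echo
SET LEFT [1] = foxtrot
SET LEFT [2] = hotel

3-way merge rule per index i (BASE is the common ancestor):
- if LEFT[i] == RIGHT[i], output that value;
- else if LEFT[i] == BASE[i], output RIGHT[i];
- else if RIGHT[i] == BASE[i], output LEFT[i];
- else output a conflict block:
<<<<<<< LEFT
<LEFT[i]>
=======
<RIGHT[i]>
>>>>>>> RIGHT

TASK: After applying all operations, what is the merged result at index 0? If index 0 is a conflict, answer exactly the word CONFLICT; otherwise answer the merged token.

Final LEFT:  [echo, foxtrot, hotel, alpha]
Final RIGHT: [echo, delta, echo, hotel]
i=0: L=echo R=echo -> agree -> echo
i=1: L=foxtrot=BASE, R=delta -> take RIGHT -> delta
i=2: BASE=golf L=hotel R=echo all differ -> CONFLICT
i=3: L=alpha=BASE, R=hotel -> take RIGHT -> hotel
Index 0 -> echo

Answer: echo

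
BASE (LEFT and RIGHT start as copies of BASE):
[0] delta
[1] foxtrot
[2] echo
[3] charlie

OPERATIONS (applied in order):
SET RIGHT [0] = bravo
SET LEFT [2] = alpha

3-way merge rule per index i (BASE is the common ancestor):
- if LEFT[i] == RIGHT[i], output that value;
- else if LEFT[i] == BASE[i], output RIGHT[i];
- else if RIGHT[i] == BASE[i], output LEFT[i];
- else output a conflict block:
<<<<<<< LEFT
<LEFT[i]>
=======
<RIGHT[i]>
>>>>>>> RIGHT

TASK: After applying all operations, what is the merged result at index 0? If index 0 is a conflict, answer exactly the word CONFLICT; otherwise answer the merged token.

Answer: bravo

Derivation:
Final LEFT:  [delta, foxtrot, alpha, charlie]
Final RIGHT: [bravo, foxtrot, echo, charlie]
i=0: L=delta=BASE, R=bravo -> take RIGHT -> bravo
i=1: L=foxtrot R=foxtrot -> agree -> foxtrot
i=2: L=alpha, R=echo=BASE -> take LEFT -> alpha
i=3: L=charlie R=charlie -> agree -> charlie
Index 0 -> bravo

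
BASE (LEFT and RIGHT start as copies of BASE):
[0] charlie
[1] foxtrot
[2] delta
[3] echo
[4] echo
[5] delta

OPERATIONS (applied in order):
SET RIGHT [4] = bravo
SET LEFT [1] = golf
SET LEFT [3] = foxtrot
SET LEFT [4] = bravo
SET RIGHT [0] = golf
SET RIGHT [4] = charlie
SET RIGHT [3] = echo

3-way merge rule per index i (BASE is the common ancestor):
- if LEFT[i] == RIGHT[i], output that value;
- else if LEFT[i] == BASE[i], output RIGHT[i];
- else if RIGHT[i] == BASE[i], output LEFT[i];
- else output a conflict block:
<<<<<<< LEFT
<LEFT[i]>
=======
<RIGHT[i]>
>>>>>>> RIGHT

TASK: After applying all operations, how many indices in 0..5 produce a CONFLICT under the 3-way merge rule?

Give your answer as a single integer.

Final LEFT:  [charlie, golf, delta, foxtrot, bravo, delta]
Final RIGHT: [golf, foxtrot, delta, echo, charlie, delta]
i=0: L=charlie=BASE, R=golf -> take RIGHT -> golf
i=1: L=golf, R=foxtrot=BASE -> take LEFT -> golf
i=2: L=delta R=delta -> agree -> delta
i=3: L=foxtrot, R=echo=BASE -> take LEFT -> foxtrot
i=4: BASE=echo L=bravo R=charlie all differ -> CONFLICT
i=5: L=delta R=delta -> agree -> delta
Conflict count: 1

Answer: 1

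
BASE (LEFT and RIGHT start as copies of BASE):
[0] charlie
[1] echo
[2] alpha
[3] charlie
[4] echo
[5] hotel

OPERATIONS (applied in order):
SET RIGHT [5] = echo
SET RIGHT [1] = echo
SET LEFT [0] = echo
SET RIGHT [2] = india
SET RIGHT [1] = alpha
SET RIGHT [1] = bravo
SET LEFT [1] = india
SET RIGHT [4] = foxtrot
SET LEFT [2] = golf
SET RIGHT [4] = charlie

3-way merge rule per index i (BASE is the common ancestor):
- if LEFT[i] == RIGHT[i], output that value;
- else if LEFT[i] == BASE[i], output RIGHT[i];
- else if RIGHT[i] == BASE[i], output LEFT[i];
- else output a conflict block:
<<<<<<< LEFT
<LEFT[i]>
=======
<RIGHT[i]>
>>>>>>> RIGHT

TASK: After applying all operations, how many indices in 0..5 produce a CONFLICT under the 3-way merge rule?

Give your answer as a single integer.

Answer: 2

Derivation:
Final LEFT:  [echo, india, golf, charlie, echo, hotel]
Final RIGHT: [charlie, bravo, india, charlie, charlie, echo]
i=0: L=echo, R=charlie=BASE -> take LEFT -> echo
i=1: BASE=echo L=india R=bravo all differ -> CONFLICT
i=2: BASE=alpha L=golf R=india all differ -> CONFLICT
i=3: L=charlie R=charlie -> agree -> charlie
i=4: L=echo=BASE, R=charlie -> take RIGHT -> charlie
i=5: L=hotel=BASE, R=echo -> take RIGHT -> echo
Conflict count: 2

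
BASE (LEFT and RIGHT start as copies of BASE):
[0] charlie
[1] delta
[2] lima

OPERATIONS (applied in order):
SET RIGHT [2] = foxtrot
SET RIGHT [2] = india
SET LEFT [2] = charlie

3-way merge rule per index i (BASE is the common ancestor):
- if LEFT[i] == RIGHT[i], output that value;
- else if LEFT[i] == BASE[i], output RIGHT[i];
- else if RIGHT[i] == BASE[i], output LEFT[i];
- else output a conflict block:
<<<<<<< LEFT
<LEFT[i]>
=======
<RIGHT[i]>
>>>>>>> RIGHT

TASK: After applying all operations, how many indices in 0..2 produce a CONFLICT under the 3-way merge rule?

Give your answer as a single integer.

Final LEFT:  [charlie, delta, charlie]
Final RIGHT: [charlie, delta, india]
i=0: L=charlie R=charlie -> agree -> charlie
i=1: L=delta R=delta -> agree -> delta
i=2: BASE=lima L=charlie R=india all differ -> CONFLICT
Conflict count: 1

Answer: 1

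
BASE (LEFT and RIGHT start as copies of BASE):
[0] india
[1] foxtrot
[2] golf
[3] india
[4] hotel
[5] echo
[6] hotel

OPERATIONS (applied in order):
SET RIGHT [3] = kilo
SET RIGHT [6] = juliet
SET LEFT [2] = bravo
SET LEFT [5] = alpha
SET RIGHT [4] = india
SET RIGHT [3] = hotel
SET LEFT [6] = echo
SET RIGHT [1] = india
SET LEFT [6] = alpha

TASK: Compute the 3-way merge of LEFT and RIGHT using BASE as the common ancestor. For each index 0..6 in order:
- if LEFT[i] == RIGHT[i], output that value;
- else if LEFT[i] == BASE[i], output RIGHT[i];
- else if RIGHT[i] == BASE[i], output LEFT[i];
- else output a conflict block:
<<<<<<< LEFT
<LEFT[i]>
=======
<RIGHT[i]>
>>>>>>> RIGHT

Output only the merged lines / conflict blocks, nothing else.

Final LEFT:  [india, foxtrot, bravo, india, hotel, alpha, alpha]
Final RIGHT: [india, india, golf, hotel, india, echo, juliet]
i=0: L=india R=india -> agree -> india
i=1: L=foxtrot=BASE, R=india -> take RIGHT -> india
i=2: L=bravo, R=golf=BASE -> take LEFT -> bravo
i=3: L=india=BASE, R=hotel -> take RIGHT -> hotel
i=4: L=hotel=BASE, R=india -> take RIGHT -> india
i=5: L=alpha, R=echo=BASE -> take LEFT -> alpha
i=6: BASE=hotel L=alpha R=juliet all differ -> CONFLICT

Answer: india
india
bravo
hotel
india
alpha
<<<<<<< LEFT
alpha
=======
juliet
>>>>>>> RIGHT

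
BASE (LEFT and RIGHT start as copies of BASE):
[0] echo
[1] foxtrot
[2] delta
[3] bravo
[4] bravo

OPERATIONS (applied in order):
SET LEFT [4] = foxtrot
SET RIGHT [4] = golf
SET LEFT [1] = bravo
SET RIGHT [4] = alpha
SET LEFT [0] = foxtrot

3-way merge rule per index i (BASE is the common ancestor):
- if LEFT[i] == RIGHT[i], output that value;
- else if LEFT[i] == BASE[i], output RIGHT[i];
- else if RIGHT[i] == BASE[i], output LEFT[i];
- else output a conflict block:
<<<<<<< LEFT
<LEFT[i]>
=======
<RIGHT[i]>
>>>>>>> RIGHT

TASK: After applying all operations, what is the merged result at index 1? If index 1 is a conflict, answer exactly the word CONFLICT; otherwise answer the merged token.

Answer: bravo

Derivation:
Final LEFT:  [foxtrot, bravo, delta, bravo, foxtrot]
Final RIGHT: [echo, foxtrot, delta, bravo, alpha]
i=0: L=foxtrot, R=echo=BASE -> take LEFT -> foxtrot
i=1: L=bravo, R=foxtrot=BASE -> take LEFT -> bravo
i=2: L=delta R=delta -> agree -> delta
i=3: L=bravo R=bravo -> agree -> bravo
i=4: BASE=bravo L=foxtrot R=alpha all differ -> CONFLICT
Index 1 -> bravo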